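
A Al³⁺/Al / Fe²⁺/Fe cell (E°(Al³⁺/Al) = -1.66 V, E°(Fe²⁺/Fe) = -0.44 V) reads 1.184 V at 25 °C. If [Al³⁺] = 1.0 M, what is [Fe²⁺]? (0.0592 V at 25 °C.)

0.061 M

From the Nernst equation, log Q = n(E° − E)/0.0592 = 6(1.22 − 1.184)/0.0592 = 3.649, so Q = 4450.
With Q = [Al³⁺]^2/[Fe²⁺]^3 and the known concentrations, [Fe²⁺]^3 in the denominator gives [Fe²⁺] = 0.061 M.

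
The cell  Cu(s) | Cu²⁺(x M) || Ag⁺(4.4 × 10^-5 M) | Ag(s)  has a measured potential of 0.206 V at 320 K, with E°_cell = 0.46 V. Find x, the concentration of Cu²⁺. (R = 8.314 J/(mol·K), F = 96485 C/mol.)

0.19 M

From the Nernst equation, ln Q = nF(E° − E)/RT = 2×96485×(0.46 − 0.206)/(8.314×320) = 18.423, so Q = 1 × 10^8.
With Q = [Cu²⁺]/[Ag⁺]^2 and the known concentrations, [Cu²⁺] in the numerator gives [Cu²⁺] = 0.19 M.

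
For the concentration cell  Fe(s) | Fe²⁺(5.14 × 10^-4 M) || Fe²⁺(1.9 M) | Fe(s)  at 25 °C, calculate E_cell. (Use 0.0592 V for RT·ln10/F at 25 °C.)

Both half-cells are Fe²⁺/Fe, so E°_cell = 0. The concentrated side is the cathode; the cell reaction moves Fe²⁺ from high to low concentration with n = 2.
Q = [Fe²⁺]_dilute/[Fe²⁺]_conc = 5.14 × 10^-4/1.9 = 2.71 × 10^-4.
E = 0 − (0.0592/2) log Q = −(0.0592/2)(-3.568) = 0.1056 V.

0.11 V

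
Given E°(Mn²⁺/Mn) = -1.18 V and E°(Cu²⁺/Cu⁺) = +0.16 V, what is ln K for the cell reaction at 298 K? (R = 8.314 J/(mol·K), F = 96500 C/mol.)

E°_cell = +0.16 − (-1.18) = 1.34 V, with n = 2 electrons transferred.
At equilibrium E = 0, so the Nernst equation gives ln K = nFE°/RT = (2)(96500)(1.34)/((8.314)(298)) = 104.38.

ln K = 104.4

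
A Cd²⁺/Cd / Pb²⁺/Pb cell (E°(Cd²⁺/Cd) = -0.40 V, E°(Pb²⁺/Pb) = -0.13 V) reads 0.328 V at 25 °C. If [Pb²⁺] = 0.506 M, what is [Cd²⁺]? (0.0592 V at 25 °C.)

From the Nernst equation, log Q = n(E° − E)/0.0592 = 2(0.27 − 0.328)/0.0592 = -1.959, so Q = 0.0110.
With Q = [Cd²⁺]/[Pb²⁺] and the known concentrations, [Cd²⁺] in the numerator gives [Cd²⁺] = 0.0056 M.

0.0056 M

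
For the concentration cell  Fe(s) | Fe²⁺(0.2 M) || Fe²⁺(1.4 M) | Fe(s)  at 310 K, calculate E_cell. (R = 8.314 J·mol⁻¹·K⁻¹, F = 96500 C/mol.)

0.026 V

Both half-cells are Fe²⁺/Fe, so E°_cell = 0. The concentrated side is the cathode; the cell reaction moves Fe²⁺ from high to low concentration with n = 2.
Q = [Fe²⁺]_dilute/[Fe²⁺]_conc = 0.2/1.4 = 0.143.
E = 0 − (RT/nF) ln Q = −((8.314×310)/(2×96500))(-1.946) = 0.0260 V.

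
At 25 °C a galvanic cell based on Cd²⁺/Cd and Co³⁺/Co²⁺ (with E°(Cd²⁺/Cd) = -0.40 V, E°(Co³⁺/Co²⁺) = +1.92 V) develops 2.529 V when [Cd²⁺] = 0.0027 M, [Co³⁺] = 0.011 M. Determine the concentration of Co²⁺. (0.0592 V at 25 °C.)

From the Nernst equation, log Q = n(E° − E)/0.0592 = 2(2.32 − 2.529)/0.0592 = -7.061, so Q = 8.69 × 10^-8.
With Q = [Cd²⁺]·[Co²⁺]^2/[Co³⁺]^2 and the known concentrations, [Co²⁺]^2 in the numerator gives [Co²⁺] = 6.2 × 10^-5 M.

6.2 × 10^-5 M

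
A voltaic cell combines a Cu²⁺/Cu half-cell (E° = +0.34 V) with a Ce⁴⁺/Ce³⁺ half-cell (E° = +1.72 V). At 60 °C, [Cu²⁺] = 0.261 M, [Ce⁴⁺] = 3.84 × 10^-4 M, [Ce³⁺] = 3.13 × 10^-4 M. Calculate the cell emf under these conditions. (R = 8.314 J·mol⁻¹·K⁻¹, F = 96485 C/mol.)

The Ce⁴⁺/Ce³⁺ couple has the higher reduction potential and acts as the cathode, so E°_cell = +1.72 − (+0.34) = 1.38 V.
Balancing electrons gives n = 2; the reaction quotient is Q = [Cu²⁺]·[Ce³⁺]^2/[Ce⁴⁺]^2 = 0.173.
E = E° − (RT/nF) ln Q = 1.38 − (8.314×333)/(2×96485) × (-1.752) = 1.380 + 0.025 = 1.405 V.

1.41 V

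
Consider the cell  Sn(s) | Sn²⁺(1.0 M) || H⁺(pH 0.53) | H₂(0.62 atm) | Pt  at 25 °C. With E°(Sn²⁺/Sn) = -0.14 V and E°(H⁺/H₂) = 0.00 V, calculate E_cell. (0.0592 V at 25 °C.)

The hydrogen couple is the cathode, so E°_cell = 0.14 V; n = 2.
[H⁺] = 10^(−0.53) = 0.30 M, and Q = [Sn²⁺]·P(H₂) / [H⁺]^2 = 7.12.
E = E° − (0.0592/2) log Q = 0.14 − (0.0592/2)(0.852) = 0.115 V.

0.11 V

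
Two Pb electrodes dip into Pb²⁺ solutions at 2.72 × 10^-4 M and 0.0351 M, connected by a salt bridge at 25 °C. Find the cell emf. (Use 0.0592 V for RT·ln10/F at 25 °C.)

0.062 V

Both half-cells are Pb²⁺/Pb, so E°_cell = 0. The concentrated side is the cathode; the cell reaction moves Pb²⁺ from high to low concentration with n = 2.
Q = [Pb²⁺]_dilute/[Pb²⁺]_conc = 2.72 × 10^-4/0.0351 = 0.00775.
E = 0 − (0.0592/2) log Q = −(0.0592/2)(-2.111) = 0.0625 V.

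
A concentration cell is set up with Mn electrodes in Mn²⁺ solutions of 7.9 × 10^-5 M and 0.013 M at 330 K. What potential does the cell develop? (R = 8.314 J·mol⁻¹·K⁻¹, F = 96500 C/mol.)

Both half-cells are Mn²⁺/Mn, so E°_cell = 0. The concentrated side is the cathode; the cell reaction moves Mn²⁺ from high to low concentration with n = 2.
Q = [Mn²⁺]_dilute/[Mn²⁺]_conc = 7.9 × 10^-5/0.013 = 0.00608.
E = 0 − (RT/nF) ln Q = −((8.314×330)/(2×96500))(-5.103) = 0.0725 V.

0.073 V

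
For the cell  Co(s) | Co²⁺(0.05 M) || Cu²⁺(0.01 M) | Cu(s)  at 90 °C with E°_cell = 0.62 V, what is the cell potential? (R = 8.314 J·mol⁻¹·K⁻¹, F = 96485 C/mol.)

Balancing electrons gives n = 2; the reaction quotient is Q = [Co²⁺]/[Cu²⁺] = 5.00.
E = E° − (RT/nF) ln Q = 0.62 − (8.314×363)/(2×96485) × (1.609) = 0.620 − 0.025 = 0.595 V.

0.595 V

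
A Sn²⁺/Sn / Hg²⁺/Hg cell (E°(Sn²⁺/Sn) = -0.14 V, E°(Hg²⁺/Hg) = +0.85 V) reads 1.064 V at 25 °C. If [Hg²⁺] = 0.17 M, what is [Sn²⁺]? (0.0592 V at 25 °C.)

5.4 × 10^-4 M

From the Nernst equation, log Q = n(E° − E)/0.0592 = 2(0.99 − 1.064)/0.0592 = -2.500, so Q = 0.00316.
With Q = [Sn²⁺]/[Hg²⁺] and the known concentrations, [Sn²⁺] in the numerator gives [Sn²⁺] = 5.4 × 10^-4 M.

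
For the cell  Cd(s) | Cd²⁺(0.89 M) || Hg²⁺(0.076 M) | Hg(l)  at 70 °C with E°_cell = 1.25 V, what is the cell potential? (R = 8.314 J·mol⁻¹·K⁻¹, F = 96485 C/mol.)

Balancing electrons gives n = 2; the reaction quotient is Q = [Cd²⁺]/[Hg²⁺] = 11.7.
E = E° − (RT/nF) ln Q = 1.25 − (8.314×343)/(2×96485) × (2.460) = 1.250 − 0.036 = 1.214 V.

1.21 V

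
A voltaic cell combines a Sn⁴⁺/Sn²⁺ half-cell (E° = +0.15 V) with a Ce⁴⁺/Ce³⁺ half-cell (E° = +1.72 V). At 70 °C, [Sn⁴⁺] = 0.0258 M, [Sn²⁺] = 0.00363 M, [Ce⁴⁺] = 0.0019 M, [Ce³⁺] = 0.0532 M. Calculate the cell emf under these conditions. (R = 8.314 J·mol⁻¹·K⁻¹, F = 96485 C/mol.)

1.44 V

The Ce⁴⁺/Ce³⁺ couple has the higher reduction potential and acts as the cathode, so E°_cell = +1.72 − (+0.15) = 1.57 V.
Balancing electrons gives n = 2; the reaction quotient is Q = [Sn⁴⁺]·[Ce³⁺]^2/([Sn²⁺]·[Ce⁴⁺]^2) = 5570.
E = E° − (RT/nF) ln Q = 1.57 − (8.314×343)/(2×96485) × (8.626) = 1.570 − 0.127 = 1.443 V.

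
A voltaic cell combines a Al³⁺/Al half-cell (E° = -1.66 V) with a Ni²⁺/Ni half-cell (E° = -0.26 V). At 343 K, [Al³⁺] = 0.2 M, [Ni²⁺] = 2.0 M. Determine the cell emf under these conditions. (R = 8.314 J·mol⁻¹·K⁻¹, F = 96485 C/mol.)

The Ni²⁺/Ni couple has the higher reduction potential and acts as the cathode, so E°_cell = -0.26 − (-1.66) = 1.40 V.
Balancing electrons gives n = 6; the reaction quotient is Q = [Al³⁺]^2/[Ni²⁺]^3 = 0.00500.
E = E° − (RT/nF) ln Q = 1.40 − (8.314×343)/(6×96485) × (-5.298) = 1.400 + 0.026 = 1.426 V.

1.43 V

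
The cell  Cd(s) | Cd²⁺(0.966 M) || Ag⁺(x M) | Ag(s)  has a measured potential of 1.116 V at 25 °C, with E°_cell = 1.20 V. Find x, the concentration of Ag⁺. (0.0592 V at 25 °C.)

0.037 M

From the Nernst equation, log Q = n(E° − E)/0.0592 = 2(1.20 − 1.116)/0.0592 = 2.838, so Q = 688.
With Q = [Cd²⁺]/[Ag⁺]^2 and the known concentrations, [Ag⁺]^2 in the denominator gives [Ag⁺] = 0.037 M.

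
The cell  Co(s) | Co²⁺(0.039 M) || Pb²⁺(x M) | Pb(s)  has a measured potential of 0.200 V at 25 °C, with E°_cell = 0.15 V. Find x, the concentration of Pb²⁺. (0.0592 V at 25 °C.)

1.9 M

From the Nernst equation, log Q = n(E° − E)/0.0592 = 2(0.15 − 0.200)/0.0592 = -1.689, so Q = 0.0205.
With Q = [Co²⁺]/[Pb²⁺] and the known concentrations, [Pb²⁺] in the denominator gives [Pb²⁺] = 1.9 M.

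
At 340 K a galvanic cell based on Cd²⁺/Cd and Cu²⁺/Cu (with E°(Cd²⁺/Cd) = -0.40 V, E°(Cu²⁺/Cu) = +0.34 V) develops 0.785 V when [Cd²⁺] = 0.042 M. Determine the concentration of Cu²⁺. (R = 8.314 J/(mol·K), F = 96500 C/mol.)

0.91 M

From the Nernst equation, ln Q = nF(E° − E)/RT = 2×96500×(0.74 − 0.785)/(8.314×340) = -3.072, so Q = 0.0463.
With Q = [Cd²⁺]/[Cu²⁺] and the known concentrations, [Cu²⁺] in the denominator gives [Cu²⁺] = 0.91 M.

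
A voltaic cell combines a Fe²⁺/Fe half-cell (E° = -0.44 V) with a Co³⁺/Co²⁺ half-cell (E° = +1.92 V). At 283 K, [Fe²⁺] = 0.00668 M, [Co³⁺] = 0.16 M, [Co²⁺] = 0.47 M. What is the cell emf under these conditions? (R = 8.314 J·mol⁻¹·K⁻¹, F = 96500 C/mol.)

The Co³⁺/Co²⁺ couple has the higher reduction potential and acts as the cathode, so E°_cell = +1.92 − (-0.44) = 2.36 V.
Balancing electrons gives n = 2; the reaction quotient is Q = [Fe²⁺]·[Co²⁺]^2/[Co³⁺]^2 = 0.0576.
E = E° − (RT/nF) ln Q = 2.36 − (8.314×283)/(2×96500) × (-2.854) = 2.360 + 0.035 = 2.395 V.

2.39 V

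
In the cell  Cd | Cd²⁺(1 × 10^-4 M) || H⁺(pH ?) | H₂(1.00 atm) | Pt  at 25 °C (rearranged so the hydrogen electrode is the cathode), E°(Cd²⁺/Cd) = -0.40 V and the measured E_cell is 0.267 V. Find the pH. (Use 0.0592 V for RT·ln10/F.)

E°_cell = 0.40 V and n = 2.
log Q = n(E° − E)/0.0592 = 2×(0.40 − 0.267)/0.0592 = 4.493.
With Q = [Cd²⁺]·P(H₂) / [H⁺]^2, solving for [H⁺] gives log[H⁺] = -4.247, so pH = 4.25.

pH = 4.25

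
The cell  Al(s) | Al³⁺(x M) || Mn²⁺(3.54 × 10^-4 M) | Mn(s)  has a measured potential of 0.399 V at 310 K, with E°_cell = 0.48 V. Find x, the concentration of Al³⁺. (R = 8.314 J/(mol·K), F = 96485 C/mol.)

From the Nernst equation, ln Q = nF(E° − E)/RT = 6×96485×(0.48 − 0.399)/(8.314×310) = 18.194, so Q = 7.97 × 10^7.
With Q = [Al³⁺]^2/[Mn²⁺]^3 and the known concentrations, [Al³⁺]^2 in the numerator gives [Al³⁺] = 0.059 M.

0.059 M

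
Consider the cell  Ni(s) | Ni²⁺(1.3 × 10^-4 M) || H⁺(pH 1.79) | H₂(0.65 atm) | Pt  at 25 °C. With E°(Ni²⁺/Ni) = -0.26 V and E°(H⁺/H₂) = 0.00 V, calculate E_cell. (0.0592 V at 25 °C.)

The hydrogen couple is the cathode, so E°_cell = 0.26 V; n = 2.
[H⁺] = 10^(−1.79) = 0.016 M, and Q = [Ni²⁺]·P(H₂) / [H⁺]^2 = 0.321.
E = E° − (0.0592/2) log Q = 0.26 − (0.0592/2)(-0.493) = 0.275 V.

0.27 V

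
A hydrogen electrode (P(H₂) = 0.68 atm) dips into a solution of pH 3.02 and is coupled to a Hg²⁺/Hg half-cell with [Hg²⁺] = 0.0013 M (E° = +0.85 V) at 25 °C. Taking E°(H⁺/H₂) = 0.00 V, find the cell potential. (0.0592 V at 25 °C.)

The Hg²⁺/Hg couple is the cathode, so E°_cell = 0.85 V; n = 2.
[H⁺] = 10^(−3.02) = 9.5 × 10^-4 M, and Q = [H⁺]^2 / ([Hg²⁺]·P(H₂)) = 0.00103.
E = E° − (0.0592/2) log Q = 0.85 − (0.0592/2)(-2.986) = 0.938 V.

0.94 V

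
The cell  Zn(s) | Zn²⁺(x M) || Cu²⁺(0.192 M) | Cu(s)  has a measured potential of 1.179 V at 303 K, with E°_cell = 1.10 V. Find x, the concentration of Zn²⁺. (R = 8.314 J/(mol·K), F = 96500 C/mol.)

4.5 × 10^-4 M

From the Nernst equation, ln Q = nF(E° − E)/RT = 2×96500×(1.10 − 1.179)/(8.314×303) = -6.052, so Q = 0.00235.
With Q = [Zn²⁺]/[Cu²⁺] and the known concentrations, [Zn²⁺] in the numerator gives [Zn²⁺] = 4.5 × 10^-4 M.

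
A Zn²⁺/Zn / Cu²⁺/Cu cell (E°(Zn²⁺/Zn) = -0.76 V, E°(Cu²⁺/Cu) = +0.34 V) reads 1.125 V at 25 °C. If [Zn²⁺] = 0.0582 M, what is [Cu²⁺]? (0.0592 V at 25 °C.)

0.41 M

From the Nernst equation, log Q = n(E° − E)/0.0592 = 2(1.10 − 1.125)/0.0592 = -0.845, so Q = 0.143.
With Q = [Zn²⁺]/[Cu²⁺] and the known concentrations, [Cu²⁺] in the denominator gives [Cu²⁺] = 0.41 M.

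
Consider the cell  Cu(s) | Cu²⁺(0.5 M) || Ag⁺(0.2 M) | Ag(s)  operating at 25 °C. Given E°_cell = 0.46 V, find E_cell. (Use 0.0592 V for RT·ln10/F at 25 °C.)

0.428 V

Balancing electrons gives n = 2; the reaction quotient is Q = [Cu²⁺]/[Ag⁺]^2 = 12.5.
At 25 °C, E = E° − (0.0592/n) log Q = 0.46 − (0.0592/2)(1.097) = 0.460 − 0.032 = 0.428 V.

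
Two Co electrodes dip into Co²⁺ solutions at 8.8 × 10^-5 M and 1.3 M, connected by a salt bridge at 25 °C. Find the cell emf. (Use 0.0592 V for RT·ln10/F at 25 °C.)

Both half-cells are Co²⁺/Co, so E°_cell = 0. The concentrated side is the cathode; the cell reaction moves Co²⁺ from high to low concentration with n = 2.
Q = [Co²⁺]_dilute/[Co²⁺]_conc = 8.8 × 10^-5/1.3 = 6.77 × 10^-5.
E = 0 − (0.0592/2) log Q = −(0.0592/2)(-4.169) = 0.1234 V.

0.12 V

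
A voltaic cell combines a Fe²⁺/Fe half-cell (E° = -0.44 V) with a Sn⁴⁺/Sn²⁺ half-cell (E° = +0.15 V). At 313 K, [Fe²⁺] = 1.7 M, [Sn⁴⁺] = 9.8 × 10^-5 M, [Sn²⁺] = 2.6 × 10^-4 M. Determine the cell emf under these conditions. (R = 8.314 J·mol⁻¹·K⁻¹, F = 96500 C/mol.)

The Sn⁴⁺/Sn²⁺ couple has the higher reduction potential and acts as the cathode, so E°_cell = +0.15 − (-0.44) = 0.59 V.
Balancing electrons gives n = 2; the reaction quotient is Q = [Fe²⁺]·[Sn²⁺]/[Sn⁴⁺] = 4.51.
E = E° − (RT/nF) ln Q = 0.59 − (8.314×313)/(2×96500) × (1.506) = 0.590 − 0.020 = 0.570 V.

0.570 V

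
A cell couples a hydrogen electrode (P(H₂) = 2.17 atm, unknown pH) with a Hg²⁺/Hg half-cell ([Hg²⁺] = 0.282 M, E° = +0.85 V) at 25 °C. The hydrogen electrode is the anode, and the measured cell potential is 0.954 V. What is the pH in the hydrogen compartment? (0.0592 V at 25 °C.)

pH = 1.86

E°_cell = 0.85 V and n = 2.
log Q = n(E° − E)/0.0592 = 2×(0.85 − 0.954)/0.0592 = -3.514.
With Q = [H⁺]^2 / ([Hg²⁺]·P(H₂)), solving for [H⁺] gives log[H⁺] = -1.863, so pH = 1.86.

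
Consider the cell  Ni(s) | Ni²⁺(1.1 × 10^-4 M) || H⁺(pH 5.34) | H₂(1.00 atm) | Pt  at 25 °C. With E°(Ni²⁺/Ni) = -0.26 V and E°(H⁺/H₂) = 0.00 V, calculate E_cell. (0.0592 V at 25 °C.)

0.061 V

The hydrogen couple is the cathode, so E°_cell = 0.26 V; n = 2.
[H⁺] = 10^(−5.34) = 4.6 × 10^-6 M, and Q = [Ni²⁺]·P(H₂) / [H⁺]^2 = 5.26 × 10^6.
E = E° − (0.0592/2) log Q = 0.26 − (0.0592/2)(6.721) = 0.061 V.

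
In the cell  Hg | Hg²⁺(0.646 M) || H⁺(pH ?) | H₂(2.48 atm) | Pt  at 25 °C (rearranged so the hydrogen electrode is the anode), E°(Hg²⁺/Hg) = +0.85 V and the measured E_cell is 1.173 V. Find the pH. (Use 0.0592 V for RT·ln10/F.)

pH = 5.35

E°_cell = 0.85 V and n = 2.
log Q = n(E° − E)/0.0592 = 2×(0.85 − 1.173)/0.0592 = -10.912.
With Q = [H⁺]^2 / ([Hg²⁺]·P(H₂)), solving for [H⁺] gives log[H⁺] = -5.354, so pH = 5.35.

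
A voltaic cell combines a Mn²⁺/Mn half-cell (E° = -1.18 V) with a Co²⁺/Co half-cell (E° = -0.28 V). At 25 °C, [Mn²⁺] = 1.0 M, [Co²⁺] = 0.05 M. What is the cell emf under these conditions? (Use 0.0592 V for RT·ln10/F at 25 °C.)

0.861 V

The Co²⁺/Co couple has the higher reduction potential and acts as the cathode, so E°_cell = -0.28 − (-1.18) = 0.90 V.
Balancing electrons gives n = 2; the reaction quotient is Q = [Mn²⁺]/[Co²⁺] = 20.0.
At 25 °C, E = E° − (0.0592/n) log Q = 0.90 − (0.0592/2)(1.301) = 0.900 − 0.039 = 0.861 V.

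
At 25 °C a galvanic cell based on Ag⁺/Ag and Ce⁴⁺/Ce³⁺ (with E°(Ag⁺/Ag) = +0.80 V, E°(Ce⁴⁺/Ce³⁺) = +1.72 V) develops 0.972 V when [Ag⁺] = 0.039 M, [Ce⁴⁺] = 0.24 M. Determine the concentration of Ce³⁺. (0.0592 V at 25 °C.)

0.81 M

From the Nernst equation, log Q = n(E° − E)/0.0592 = 1(0.92 − 0.972)/0.0592 = -0.878, so Q = 0.132.
With Q = [Ag⁺]·[Ce³⁺]/[Ce⁴⁺] and the known concentrations, [Ce³⁺] in the numerator gives [Ce³⁺] = 0.81 M.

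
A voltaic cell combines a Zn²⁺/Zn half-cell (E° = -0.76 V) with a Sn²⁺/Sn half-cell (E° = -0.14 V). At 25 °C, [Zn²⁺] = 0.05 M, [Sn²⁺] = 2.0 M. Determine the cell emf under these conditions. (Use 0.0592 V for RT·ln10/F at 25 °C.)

0.667 V

The Sn²⁺/Sn couple has the higher reduction potential and acts as the cathode, so E°_cell = -0.14 − (-0.76) = 0.62 V.
Balancing electrons gives n = 2; the reaction quotient is Q = [Zn²⁺]/[Sn²⁺] = 0.0250.
At 25 °C, E = E° − (0.0592/n) log Q = 0.62 − (0.0592/2)(-1.602) = 0.620 + 0.047 = 0.667 V.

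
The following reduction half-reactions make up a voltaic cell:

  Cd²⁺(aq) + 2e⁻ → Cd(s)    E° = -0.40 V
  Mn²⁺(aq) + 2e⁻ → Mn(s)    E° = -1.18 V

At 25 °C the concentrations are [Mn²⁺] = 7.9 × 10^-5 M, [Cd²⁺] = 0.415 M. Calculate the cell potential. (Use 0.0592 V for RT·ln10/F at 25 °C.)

0.890 V

The Cd²⁺/Cd couple has the higher reduction potential and acts as the cathode, so E°_cell = -0.40 − (-1.18) = 0.78 V.
Balancing electrons gives n = 2; the reaction quotient is Q = [Mn²⁺]/[Cd²⁺] = 1.9 × 10^-4.
At 25 °C, E = E° − (0.0592/n) log Q = 0.78 − (0.0592/2)(-3.720) = 0.780 + 0.110 = 0.890 V.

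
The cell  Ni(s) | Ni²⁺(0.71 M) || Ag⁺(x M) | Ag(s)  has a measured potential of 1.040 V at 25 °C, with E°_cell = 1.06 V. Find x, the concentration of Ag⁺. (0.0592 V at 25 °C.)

From the Nernst equation, log Q = n(E° − E)/0.0592 = 2(1.06 − 1.040)/0.0592 = 0.676, so Q = 4.74.
With Q = [Ni²⁺]/[Ag⁺]^2 and the known concentrations, [Ag⁺]^2 in the denominator gives [Ag⁺] = 0.39 M.

0.39 M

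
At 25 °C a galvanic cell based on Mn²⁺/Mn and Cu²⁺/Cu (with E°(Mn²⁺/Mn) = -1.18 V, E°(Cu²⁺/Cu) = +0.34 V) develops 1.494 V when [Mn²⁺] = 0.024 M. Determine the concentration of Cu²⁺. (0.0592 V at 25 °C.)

0.0032 M

From the Nernst equation, log Q = n(E° − E)/0.0592 = 2(1.52 − 1.494)/0.0592 = 0.878, so Q = 7.56.
With Q = [Mn²⁺]/[Cu²⁺] and the known concentrations, [Cu²⁺] in the denominator gives [Cu²⁺] = 0.0032 M.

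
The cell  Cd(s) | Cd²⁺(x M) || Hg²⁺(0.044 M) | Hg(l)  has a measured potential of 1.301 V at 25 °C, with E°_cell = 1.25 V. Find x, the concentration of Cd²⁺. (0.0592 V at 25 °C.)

8.3 × 10^-4 M

From the Nernst equation, log Q = n(E° − E)/0.0592 = 2(1.25 − 1.301)/0.0592 = -1.723, so Q = 0.0189.
With Q = [Cd²⁺]/[Hg²⁺] and the known concentrations, [Cd²⁺] in the numerator gives [Cd²⁺] = 8.3 × 10^-4 M.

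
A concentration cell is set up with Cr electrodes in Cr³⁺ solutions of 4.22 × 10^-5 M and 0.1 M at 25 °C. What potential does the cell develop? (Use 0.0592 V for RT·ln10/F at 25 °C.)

0.067 V

Both half-cells are Cr³⁺/Cr, so E°_cell = 0. The concentrated side is the cathode; the cell reaction moves Cr³⁺ from high to low concentration with n = 3.
Q = [Cr³⁺]_dilute/[Cr³⁺]_conc = 4.22 × 10^-5/0.1 = 4.22 × 10^-4.
E = 0 − (0.0592/3) log Q = −(0.0592/3)(-3.375) = 0.0666 V.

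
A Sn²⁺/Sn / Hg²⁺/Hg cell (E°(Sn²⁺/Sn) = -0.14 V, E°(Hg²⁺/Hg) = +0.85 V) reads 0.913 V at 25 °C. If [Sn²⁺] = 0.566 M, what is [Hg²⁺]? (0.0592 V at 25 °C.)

From the Nernst equation, log Q = n(E° − E)/0.0592 = 2(0.99 − 0.913)/0.0592 = 2.601, so Q = 399.
With Q = [Sn²⁺]/[Hg²⁺] and the known concentrations, [Hg²⁺] in the denominator gives [Hg²⁺] = 0.0014 M.

0.0014 M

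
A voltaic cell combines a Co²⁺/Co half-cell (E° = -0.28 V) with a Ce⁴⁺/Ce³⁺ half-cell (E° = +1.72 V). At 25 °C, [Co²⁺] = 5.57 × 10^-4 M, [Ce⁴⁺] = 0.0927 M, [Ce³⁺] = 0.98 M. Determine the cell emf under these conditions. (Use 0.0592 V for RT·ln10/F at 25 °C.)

2.04 V

The Ce⁴⁺/Ce³⁺ couple has the higher reduction potential and acts as the cathode, so E°_cell = +1.72 − (-0.28) = 2.00 V.
Balancing electrons gives n = 2; the reaction quotient is Q = [Co²⁺]·[Ce³⁺]^2/[Ce⁴⁺]^2 = 0.0623.
At 25 °C, E = E° − (0.0592/n) log Q = 2.00 − (0.0592/2)(-1.206) = 2.000 + 0.036 = 2.036 V.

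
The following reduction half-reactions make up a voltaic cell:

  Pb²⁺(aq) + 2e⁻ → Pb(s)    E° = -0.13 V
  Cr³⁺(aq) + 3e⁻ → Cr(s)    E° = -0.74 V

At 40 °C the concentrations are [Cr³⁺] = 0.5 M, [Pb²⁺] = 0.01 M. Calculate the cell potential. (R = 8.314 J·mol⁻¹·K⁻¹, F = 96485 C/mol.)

The Pb²⁺/Pb couple has the higher reduction potential and acts as the cathode, so E°_cell = -0.13 − (-0.74) = 0.61 V.
Balancing electrons gives n = 6; the reaction quotient is Q = [Cr³⁺]^2/[Pb²⁺]^3 = 2.5 × 10^5.
E = E° − (RT/nF) ln Q = 0.61 − (8.314×313)/(6×96485) × (12.429) = 0.610 − 0.056 = 0.554 V.

0.554 V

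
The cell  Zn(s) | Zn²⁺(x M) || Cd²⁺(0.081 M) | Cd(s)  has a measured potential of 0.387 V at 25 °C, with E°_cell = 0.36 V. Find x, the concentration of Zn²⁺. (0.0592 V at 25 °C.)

0.0099 M

From the Nernst equation, log Q = n(E° − E)/0.0592 = 2(0.36 − 0.387)/0.0592 = -0.912, so Q = 0.122.
With Q = [Zn²⁺]/[Cd²⁺] and the known concentrations, [Zn²⁺] in the numerator gives [Zn²⁺] = 0.0099 M.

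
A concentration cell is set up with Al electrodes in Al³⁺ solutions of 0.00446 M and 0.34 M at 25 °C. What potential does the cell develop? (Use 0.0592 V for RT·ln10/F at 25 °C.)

Both half-cells are Al³⁺/Al, so E°_cell = 0. The concentrated side is the cathode; the cell reaction moves Al³⁺ from high to low concentration with n = 3.
Q = [Al³⁺]_dilute/[Al³⁺]_conc = 0.00446/0.34 = 0.0131.
E = 0 − (0.0592/3) log Q = −(0.0592/3)(-1.882) = 0.0371 V.

0.037 V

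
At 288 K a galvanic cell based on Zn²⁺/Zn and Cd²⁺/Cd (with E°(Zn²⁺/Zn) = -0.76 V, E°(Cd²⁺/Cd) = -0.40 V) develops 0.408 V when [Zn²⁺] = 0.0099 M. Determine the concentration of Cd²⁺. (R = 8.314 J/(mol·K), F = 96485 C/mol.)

0.47 M

From the Nernst equation, ln Q = nF(E° − E)/RT = 2×96485×(0.36 − 0.408)/(8.314×288) = -3.868, so Q = 0.0209.
With Q = [Zn²⁺]/[Cd²⁺] and the known concentrations, [Cd²⁺] in the denominator gives [Cd²⁺] = 0.47 M.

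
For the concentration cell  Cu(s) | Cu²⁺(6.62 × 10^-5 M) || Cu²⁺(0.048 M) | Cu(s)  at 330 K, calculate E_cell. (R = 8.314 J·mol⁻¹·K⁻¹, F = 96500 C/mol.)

Both half-cells are Cu²⁺/Cu, so E°_cell = 0. The concentrated side is the cathode; the cell reaction moves Cu²⁺ from high to low concentration with n = 2.
Q = [Cu²⁺]_dilute/[Cu²⁺]_conc = 6.62 × 10^-5/0.048 = 0.00138.
E = 0 − (RT/nF) ln Q = −((8.314×330)/(2×96500))(-6.586) = 0.0936 V.

0.094 V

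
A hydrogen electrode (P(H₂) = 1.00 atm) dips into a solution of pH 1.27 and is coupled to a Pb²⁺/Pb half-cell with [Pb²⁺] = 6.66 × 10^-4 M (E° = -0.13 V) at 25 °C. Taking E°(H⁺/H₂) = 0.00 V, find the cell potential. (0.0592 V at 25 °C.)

0.15 V

The hydrogen couple is the cathode, so E°_cell = 0.13 V; n = 2.
[H⁺] = 10^(−1.27) = 0.054 M, and Q = [Pb²⁺]·P(H₂) / [H⁺]^2 = 0.231.
E = E° − (0.0592/2) log Q = 0.13 − (0.0592/2)(-0.637) = 0.149 V.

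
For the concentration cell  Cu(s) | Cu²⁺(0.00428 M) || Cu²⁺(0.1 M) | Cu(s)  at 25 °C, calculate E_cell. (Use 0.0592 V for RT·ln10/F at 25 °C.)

Both half-cells are Cu²⁺/Cu, so E°_cell = 0. The concentrated side is the cathode; the cell reaction moves Cu²⁺ from high to low concentration with n = 2.
Q = [Cu²⁺]_dilute/[Cu²⁺]_conc = 0.00428/0.1 = 0.0428.
E = 0 − (0.0592/2) log Q = −(0.0592/2)(-1.369) = 0.0405 V.

0.041 V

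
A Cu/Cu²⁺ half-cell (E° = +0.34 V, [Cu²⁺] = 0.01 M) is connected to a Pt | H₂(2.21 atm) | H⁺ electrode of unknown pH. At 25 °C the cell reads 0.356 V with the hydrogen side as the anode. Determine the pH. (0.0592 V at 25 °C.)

pH = 1.10

E°_cell = 0.34 V and n = 2.
log Q = n(E° − E)/0.0592 = 2×(0.34 − 0.356)/0.0592 = -0.541.
With Q = [H⁺]^2 / ([Cu²⁺]·P(H₂)), solving for [H⁺] gives log[H⁺] = -1.098, so pH = 1.10.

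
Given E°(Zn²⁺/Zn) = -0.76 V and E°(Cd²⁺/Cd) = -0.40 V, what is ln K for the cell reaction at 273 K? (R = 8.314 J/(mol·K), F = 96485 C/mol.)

E°_cell = -0.40 − (-0.76) = 0.36 V, with n = 2 electrons transferred.
At equilibrium E = 0, so the Nernst equation gives ln K = nFE°/RT = (2)(96485)(0.36)/((8.314)(273)) = 30.61.

ln K = 30.6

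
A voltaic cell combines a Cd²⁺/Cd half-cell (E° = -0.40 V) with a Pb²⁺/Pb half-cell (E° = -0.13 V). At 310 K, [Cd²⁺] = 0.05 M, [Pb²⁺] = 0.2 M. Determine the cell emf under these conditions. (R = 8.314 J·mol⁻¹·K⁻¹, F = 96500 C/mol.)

0.289 V

The Pb²⁺/Pb couple has the higher reduction potential and acts as the cathode, so E°_cell = -0.13 − (-0.40) = 0.27 V.
Balancing electrons gives n = 2; the reaction quotient is Q = [Cd²⁺]/[Pb²⁺] = 0.250.
E = E° − (RT/nF) ln Q = 0.27 − (8.314×310)/(2×96500) × (-1.386) = 0.270 + 0.019 = 0.289 V.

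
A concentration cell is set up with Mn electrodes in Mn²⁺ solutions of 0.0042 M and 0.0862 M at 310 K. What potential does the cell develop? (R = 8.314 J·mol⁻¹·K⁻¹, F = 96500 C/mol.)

0.040 V

Both half-cells are Mn²⁺/Mn, so E°_cell = 0. The concentrated side is the cathode; the cell reaction moves Mn²⁺ from high to low concentration with n = 2.
Q = [Mn²⁺]_dilute/[Mn²⁺]_conc = 0.0042/0.0862 = 0.0487.
E = 0 − (RT/nF) ln Q = −((8.314×310)/(2×96500))(-3.022) = 0.0404 V.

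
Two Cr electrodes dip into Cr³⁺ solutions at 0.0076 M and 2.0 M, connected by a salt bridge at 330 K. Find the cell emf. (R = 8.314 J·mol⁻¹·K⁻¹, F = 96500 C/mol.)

Both half-cells are Cr³⁺/Cr, so E°_cell = 0. The concentrated side is the cathode; the cell reaction moves Cr³⁺ from high to low concentration with n = 3.
Q = [Cr³⁺]_dilute/[Cr³⁺]_conc = 0.0076/2.0 = 0.00380.
E = 0 − (RT/nF) ln Q = −((8.314×330)/(3×96500))(-5.573) = 0.0528 V.

0.053 V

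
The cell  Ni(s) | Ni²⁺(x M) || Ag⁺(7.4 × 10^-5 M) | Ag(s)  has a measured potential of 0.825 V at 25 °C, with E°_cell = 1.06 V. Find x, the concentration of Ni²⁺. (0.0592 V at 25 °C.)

From the Nernst equation, log Q = n(E° − E)/0.0592 = 2(1.06 − 0.825)/0.0592 = 7.939, so Q = 8.69 × 10^7.
With Q = [Ni²⁺]/[Ag⁺]^2 and the known concentrations, [Ni²⁺] in the numerator gives [Ni²⁺] = 0.48 M.

0.48 M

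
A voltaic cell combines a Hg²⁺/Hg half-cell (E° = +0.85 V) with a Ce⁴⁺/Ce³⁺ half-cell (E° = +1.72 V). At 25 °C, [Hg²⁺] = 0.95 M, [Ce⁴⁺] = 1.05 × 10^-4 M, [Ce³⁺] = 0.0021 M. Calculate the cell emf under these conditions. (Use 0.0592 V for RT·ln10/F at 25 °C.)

0.794 V

The Ce⁴⁺/Ce³⁺ couple has the higher reduction potential and acts as the cathode, so E°_cell = +1.72 − (+0.85) = 0.87 V.
Balancing electrons gives n = 2; the reaction quotient is Q = [Hg²⁺]·[Ce³⁺]^2/[Ce⁴⁺]^2 = 380.
At 25 °C, E = E° − (0.0592/n) log Q = 0.87 − (0.0592/2)(2.580) = 0.870 − 0.076 = 0.794 V.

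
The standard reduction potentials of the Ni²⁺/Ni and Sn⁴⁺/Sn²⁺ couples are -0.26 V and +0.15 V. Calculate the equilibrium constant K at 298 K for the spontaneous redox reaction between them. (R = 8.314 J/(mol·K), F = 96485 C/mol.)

E°_cell = +0.15 − (-0.26) = 0.41 V, with n = 2 electrons transferred.
At equilibrium E = 0, so the Nernst equation gives ln K = nFE°/RT = (2)(96485)(0.41)/((8.314)(298)) = 31.93.
K = e^31.93 = 7.4 × 10^13.

7.4 × 10^13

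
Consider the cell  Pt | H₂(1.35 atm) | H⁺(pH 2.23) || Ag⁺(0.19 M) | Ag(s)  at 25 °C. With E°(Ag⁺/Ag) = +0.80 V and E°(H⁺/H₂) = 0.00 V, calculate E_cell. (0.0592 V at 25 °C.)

0.89 V

The Ag⁺/Ag couple is the cathode, so E°_cell = 0.80 V; n = 2.
[H⁺] = 10^(−2.23) = 0.0059 M, and Q = [H⁺]^2 / ([Ag⁺]^2·P(H₂)) = 7.11 × 10^-4.
E = E° − (0.0592/2) log Q = 0.80 − (0.0592/2)(-3.148) = 0.893 V.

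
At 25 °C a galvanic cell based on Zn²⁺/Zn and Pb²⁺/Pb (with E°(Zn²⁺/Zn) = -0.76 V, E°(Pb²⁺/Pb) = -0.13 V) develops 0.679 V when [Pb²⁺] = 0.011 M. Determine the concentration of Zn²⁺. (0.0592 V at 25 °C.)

2.4 × 10^-4 M

From the Nernst equation, log Q = n(E° − E)/0.0592 = 2(0.63 − 0.679)/0.0592 = -1.655, so Q = 0.0221.
With Q = [Zn²⁺]/[Pb²⁺] and the known concentrations, [Zn²⁺] in the numerator gives [Zn²⁺] = 2.4 × 10^-4 M.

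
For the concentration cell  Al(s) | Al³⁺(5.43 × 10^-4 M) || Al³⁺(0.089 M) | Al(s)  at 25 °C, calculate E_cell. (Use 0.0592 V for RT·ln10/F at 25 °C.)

0.044 V

Both half-cells are Al³⁺/Al, so E°_cell = 0. The concentrated side is the cathode; the cell reaction moves Al³⁺ from high to low concentration with n = 3.
Q = [Al³⁺]_dilute/[Al³⁺]_conc = 5.43 × 10^-4/0.089 = 0.00610.
E = 0 − (0.0592/3) log Q = −(0.0592/3)(-2.215) = 0.0437 V.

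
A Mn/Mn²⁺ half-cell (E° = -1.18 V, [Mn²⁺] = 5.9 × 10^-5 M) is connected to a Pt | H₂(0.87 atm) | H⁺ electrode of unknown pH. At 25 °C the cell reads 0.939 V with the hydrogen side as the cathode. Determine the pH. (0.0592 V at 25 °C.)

pH = 6.22

E°_cell = 1.18 V and n = 2.
log Q = n(E° − E)/0.0592 = 2×(1.18 − 0.939)/0.0592 = 8.142.
With Q = [Mn²⁺]·P(H₂) / [H⁺]^2, solving for [H⁺] gives log[H⁺] = -6.216, so pH = 6.22.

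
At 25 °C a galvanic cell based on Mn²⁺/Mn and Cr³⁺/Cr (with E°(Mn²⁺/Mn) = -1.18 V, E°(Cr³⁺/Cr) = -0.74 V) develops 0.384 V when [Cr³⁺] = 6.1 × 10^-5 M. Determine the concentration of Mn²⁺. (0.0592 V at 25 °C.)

0.12 M

From the Nernst equation, log Q = n(E° − E)/0.0592 = 6(0.44 − 0.384)/0.0592 = 5.676, so Q = 4.74 × 10^5.
With Q = [Mn²⁺]^3/[Cr³⁺]^2 and the known concentrations, [Mn²⁺]^3 in the numerator gives [Mn²⁺] = 0.12 M.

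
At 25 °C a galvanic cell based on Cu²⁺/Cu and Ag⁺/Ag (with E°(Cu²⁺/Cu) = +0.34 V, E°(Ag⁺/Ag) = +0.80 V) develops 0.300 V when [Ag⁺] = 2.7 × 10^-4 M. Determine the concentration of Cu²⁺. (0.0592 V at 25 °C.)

From the Nernst equation, log Q = n(E° − E)/0.0592 = 2(0.46 − 0.300)/0.0592 = 5.405, so Q = 2.54 × 10^5.
With Q = [Cu²⁺]/[Ag⁺]^2 and the known concentrations, [Cu²⁺] in the numerator gives [Cu²⁺] = 0.019 M.

0.019 M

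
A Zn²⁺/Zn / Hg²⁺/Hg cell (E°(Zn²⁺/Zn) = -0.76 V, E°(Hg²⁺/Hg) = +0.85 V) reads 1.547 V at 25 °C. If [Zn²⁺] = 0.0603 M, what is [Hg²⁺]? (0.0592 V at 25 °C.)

From the Nernst equation, log Q = n(E° − E)/0.0592 = 2(1.61 − 1.547)/0.0592 = 2.128, so Q = 134.
With Q = [Zn²⁺]/[Hg²⁺] and the known concentrations, [Hg²⁺] in the denominator gives [Hg²⁺] = 4.5 × 10^-4 M.

4.5 × 10^-4 M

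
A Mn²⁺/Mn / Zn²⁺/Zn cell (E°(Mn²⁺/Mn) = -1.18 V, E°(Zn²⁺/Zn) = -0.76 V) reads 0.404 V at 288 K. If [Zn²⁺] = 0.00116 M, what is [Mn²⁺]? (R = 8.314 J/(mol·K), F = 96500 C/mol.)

From the Nernst equation, ln Q = nF(E° − E)/RT = 2×96500×(0.42 − 0.404)/(8.314×288) = 1.290, so Q = 3.63.
With Q = [Mn²⁺]/[Zn²⁺] and the known concentrations, [Mn²⁺] in the numerator gives [Mn²⁺] = 0.0042 M.

0.0042 M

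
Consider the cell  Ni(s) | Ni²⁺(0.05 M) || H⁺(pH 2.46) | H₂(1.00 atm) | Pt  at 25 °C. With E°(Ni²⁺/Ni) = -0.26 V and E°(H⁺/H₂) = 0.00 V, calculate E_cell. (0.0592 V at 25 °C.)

0.15 V

The hydrogen couple is the cathode, so E°_cell = 0.26 V; n = 2.
[H⁺] = 10^(−2.46) = 0.0035 M, and Q = [Ni²⁺]·P(H₂) / [H⁺]^2 = 4160.
E = E° − (0.0592/2) log Q = 0.26 − (0.0592/2)(3.619) = 0.153 V.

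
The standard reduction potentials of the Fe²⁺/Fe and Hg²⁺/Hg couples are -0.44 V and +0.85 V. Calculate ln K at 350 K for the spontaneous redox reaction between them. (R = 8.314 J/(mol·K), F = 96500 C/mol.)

E°_cell = +0.85 − (-0.44) = 1.29 V, with n = 2 electrons transferred.
At equilibrium E = 0, so the Nernst equation gives ln K = nFE°/RT = (2)(96500)(1.29)/((8.314)(350)) = 85.56.

ln K = 85.6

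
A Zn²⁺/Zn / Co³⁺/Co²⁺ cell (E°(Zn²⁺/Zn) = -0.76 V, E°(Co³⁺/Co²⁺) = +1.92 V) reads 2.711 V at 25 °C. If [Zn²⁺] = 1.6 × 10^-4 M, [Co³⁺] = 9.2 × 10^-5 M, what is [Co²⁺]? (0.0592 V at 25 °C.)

0.0022 M

From the Nernst equation, log Q = n(E° − E)/0.0592 = 2(2.68 − 2.711)/0.0592 = -1.047, so Q = 0.0897.
With Q = [Zn²⁺]·[Co²⁺]^2/[Co³⁺]^2 and the known concentrations, [Co²⁺]^2 in the numerator gives [Co²⁺] = 0.0022 M.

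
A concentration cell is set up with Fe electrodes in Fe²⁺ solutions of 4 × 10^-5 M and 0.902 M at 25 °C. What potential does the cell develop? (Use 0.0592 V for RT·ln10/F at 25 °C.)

0.13 V

Both half-cells are Fe²⁺/Fe, so E°_cell = 0. The concentrated side is the cathode; the cell reaction moves Fe²⁺ from high to low concentration with n = 2.
Q = [Fe²⁺]_dilute/[Fe²⁺]_conc = 4 × 10^-5/0.902 = 4.43 × 10^-5.
E = 0 − (0.0592/2) log Q = −(0.0592/2)(-4.353) = 0.1288 V.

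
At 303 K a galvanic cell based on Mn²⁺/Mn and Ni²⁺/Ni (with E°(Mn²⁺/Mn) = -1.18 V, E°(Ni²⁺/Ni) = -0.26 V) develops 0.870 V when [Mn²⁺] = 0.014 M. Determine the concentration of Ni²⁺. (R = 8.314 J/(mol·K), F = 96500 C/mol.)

From the Nernst equation, ln Q = nF(E° − E)/RT = 2×96500×(0.92 − 0.870)/(8.314×303) = 3.831, so Q = 46.1.
With Q = [Mn²⁺]/[Ni²⁺] and the known concentrations, [Ni²⁺] in the denominator gives [Ni²⁺] = 3 × 10^-4 M.

3 × 10^-4 M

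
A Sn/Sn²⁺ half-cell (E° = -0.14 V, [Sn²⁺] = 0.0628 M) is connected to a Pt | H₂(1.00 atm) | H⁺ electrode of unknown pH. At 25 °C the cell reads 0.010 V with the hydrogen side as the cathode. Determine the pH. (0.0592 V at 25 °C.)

E°_cell = 0.14 V and n = 2.
log Q = n(E° − E)/0.0592 = 2×(0.14 − 0.010)/0.0592 = 4.392.
With Q = [Sn²⁺]·P(H₂) / [H⁺]^2, solving for [H⁺] gives log[H⁺] = -2.797, so pH = 2.80.

pH = 2.80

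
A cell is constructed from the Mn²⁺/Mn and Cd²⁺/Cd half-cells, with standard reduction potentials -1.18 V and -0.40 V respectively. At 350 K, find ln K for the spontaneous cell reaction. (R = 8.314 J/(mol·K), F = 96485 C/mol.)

E°_cell = -0.40 − (-1.18) = 0.78 V, with n = 2 electrons transferred.
At equilibrium E = 0, so the Nernst equation gives ln K = nFE°/RT = (2)(96485)(0.78)/((8.314)(350)) = 51.73.

ln K = 51.7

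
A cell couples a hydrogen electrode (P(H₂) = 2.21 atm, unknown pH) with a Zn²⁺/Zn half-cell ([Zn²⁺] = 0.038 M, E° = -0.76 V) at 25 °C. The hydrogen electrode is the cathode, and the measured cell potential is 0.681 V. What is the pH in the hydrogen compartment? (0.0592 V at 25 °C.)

pH = 1.87

E°_cell = 0.76 V and n = 2.
log Q = n(E° − E)/0.0592 = 2×(0.76 − 0.681)/0.0592 = 2.669.
With Q = [Zn²⁺]·P(H₂) / [H⁺]^2, solving for [H⁺] gives log[H⁺] = -1.872, so pH = 1.87.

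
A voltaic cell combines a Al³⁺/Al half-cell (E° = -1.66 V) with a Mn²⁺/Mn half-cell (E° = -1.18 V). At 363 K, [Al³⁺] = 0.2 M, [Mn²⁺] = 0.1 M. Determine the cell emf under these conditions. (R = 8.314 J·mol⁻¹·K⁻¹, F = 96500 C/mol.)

The Mn²⁺/Mn couple has the higher reduction potential and acts as the cathode, so E°_cell = -1.18 − (-1.66) = 0.48 V.
Balancing electrons gives n = 6; the reaction quotient is Q = [Al³⁺]^2/[Mn²⁺]^3 = 40.0.
E = E° − (RT/nF) ln Q = 0.48 − (8.314×363)/(6×96500) × (3.689) = 0.480 − 0.019 = 0.461 V.

0.461 V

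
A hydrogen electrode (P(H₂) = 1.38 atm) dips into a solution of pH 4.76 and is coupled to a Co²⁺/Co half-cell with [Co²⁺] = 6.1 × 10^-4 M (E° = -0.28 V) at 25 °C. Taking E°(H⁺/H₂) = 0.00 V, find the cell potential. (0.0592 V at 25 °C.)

The hydrogen couple is the cathode, so E°_cell = 0.28 V; n = 2.
[H⁺] = 10^(−4.76) = 1.7 × 10^-5 M, and Q = [Co²⁺]·P(H₂) / [H⁺]^2 = 2.79 × 10^6.
E = E° − (0.0592/2) log Q = 0.28 − (0.0592/2)(6.445) = 0.089 V.

0.089 V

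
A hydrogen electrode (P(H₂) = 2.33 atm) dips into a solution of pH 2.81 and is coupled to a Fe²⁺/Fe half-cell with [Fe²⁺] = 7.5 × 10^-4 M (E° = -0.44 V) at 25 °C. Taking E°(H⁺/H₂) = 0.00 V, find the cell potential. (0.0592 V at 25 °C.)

The hydrogen couple is the cathode, so E°_cell = 0.44 V; n = 2.
[H⁺] = 10^(−2.81) = 0.0015 M, and Q = [Fe²⁺]·P(H₂) / [H⁺]^2 = 728.
E = E° − (0.0592/2) log Q = 0.44 − (0.0592/2)(2.862) = 0.355 V.

0.36 V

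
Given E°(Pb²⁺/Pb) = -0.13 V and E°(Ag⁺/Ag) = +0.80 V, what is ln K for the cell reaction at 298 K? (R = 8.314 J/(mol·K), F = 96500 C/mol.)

E°_cell = +0.80 − (-0.13) = 0.93 V, with n = 2 electrons transferred.
At equilibrium E = 0, so the Nernst equation gives ln K = nFE°/RT = (2)(96500)(0.93)/((8.314)(298)) = 72.45.

ln K = 72.4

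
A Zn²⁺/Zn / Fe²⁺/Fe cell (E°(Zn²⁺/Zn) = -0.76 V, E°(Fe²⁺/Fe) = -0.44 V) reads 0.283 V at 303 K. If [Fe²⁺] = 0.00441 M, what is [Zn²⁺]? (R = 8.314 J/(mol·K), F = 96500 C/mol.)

0.075 M

From the Nernst equation, ln Q = nF(E° − E)/RT = 2×96500×(0.32 − 0.283)/(8.314×303) = 2.835, so Q = 17.0.
With Q = [Zn²⁺]/[Fe²⁺] and the known concentrations, [Zn²⁺] in the numerator gives [Zn²⁺] = 0.075 M.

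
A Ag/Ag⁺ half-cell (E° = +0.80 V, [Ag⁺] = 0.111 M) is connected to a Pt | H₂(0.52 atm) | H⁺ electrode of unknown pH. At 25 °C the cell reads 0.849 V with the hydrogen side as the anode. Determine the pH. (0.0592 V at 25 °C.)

E°_cell = 0.80 V and n = 2.
log Q = n(E° − E)/0.0592 = 2×(0.80 − 0.849)/0.0592 = -1.655.
With Q = [H⁺]^2 / ([Ag⁺]^2·P(H₂)), solving for [H⁺] gives log[H⁺] = -1.924, so pH = 1.92.

pH = 1.92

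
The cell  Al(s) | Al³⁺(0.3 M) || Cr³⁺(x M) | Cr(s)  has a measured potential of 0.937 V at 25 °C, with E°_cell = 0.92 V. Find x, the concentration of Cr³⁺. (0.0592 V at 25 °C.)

2.2 M

From the Nernst equation, log Q = n(E° − E)/0.0592 = 3(0.92 − 0.937)/0.0592 = -0.861, so Q = 0.138.
With Q = [Al³⁺]/[Cr³⁺] and the known concentrations, [Cr³⁺] in the denominator gives [Cr³⁺] = 2.2 M.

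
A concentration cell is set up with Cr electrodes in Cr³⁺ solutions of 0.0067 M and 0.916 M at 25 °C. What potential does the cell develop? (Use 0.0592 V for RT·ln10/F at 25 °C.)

Both half-cells are Cr³⁺/Cr, so E°_cell = 0. The concentrated side is the cathode; the cell reaction moves Cr³⁺ from high to low concentration with n = 3.
Q = [Cr³⁺]_dilute/[Cr³⁺]_conc = 0.0067/0.916 = 0.00731.
E = 0 − (0.0592/3) log Q = −(0.0592/3)(-2.136) = 0.0422 V.

0.042 V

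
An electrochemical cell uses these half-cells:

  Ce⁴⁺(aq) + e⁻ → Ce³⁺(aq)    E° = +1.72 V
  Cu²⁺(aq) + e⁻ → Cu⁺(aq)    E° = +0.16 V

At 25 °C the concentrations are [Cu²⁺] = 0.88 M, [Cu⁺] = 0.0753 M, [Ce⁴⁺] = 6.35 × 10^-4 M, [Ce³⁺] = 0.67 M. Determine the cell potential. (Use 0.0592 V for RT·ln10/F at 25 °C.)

1.32 V

The Ce⁴⁺/Ce³⁺ couple has the higher reduction potential and acts as the cathode, so E°_cell = +1.72 − (+0.16) = 1.56 V.
Balancing electrons gives n = 1; the reaction quotient is Q = [Cu²⁺]·[Ce³⁺]/([Cu⁺]·[Ce⁴⁺]) = 1.23 × 10^4.
At 25 °C, E = E° − (0.0592/n) log Q = 1.56 − (0.0592/1)(4.091) = 1.560 − 0.242 = 1.318 V.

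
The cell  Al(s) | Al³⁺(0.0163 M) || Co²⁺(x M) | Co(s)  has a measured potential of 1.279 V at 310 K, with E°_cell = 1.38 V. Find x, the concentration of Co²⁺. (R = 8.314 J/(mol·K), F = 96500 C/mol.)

From the Nernst equation, ln Q = nF(E° − E)/RT = 6×96500×(1.38 − 1.279)/(8.314×310) = 22.690, so Q = 7.14 × 10^9.
With Q = [Al³⁺]^2/[Co²⁺]^3 and the known concentrations, [Co²⁺]^3 in the denominator gives [Co²⁺] = 3.3 × 10^-5 M.

3.3 × 10^-5 M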